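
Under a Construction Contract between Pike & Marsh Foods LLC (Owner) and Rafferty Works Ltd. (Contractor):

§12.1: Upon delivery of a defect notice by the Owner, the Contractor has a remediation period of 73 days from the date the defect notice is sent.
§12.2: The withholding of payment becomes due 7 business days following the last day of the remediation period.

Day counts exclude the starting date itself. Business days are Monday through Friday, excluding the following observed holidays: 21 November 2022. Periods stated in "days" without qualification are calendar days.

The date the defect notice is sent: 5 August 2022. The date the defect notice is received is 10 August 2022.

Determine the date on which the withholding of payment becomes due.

26 October 2022

The last day of the remediation period: 5 August 2022 + 73 days = 17 October 2022.
From Monday, 17 October 2022, 7 business days (Oct 18, Oct 19, Oct 20, Oct 21, Oct 24, Oct 25, Oct 26, skipping weekends) brings us to Wednesday, 26 October 2022, which is the date on which the withholding of payment becomes due.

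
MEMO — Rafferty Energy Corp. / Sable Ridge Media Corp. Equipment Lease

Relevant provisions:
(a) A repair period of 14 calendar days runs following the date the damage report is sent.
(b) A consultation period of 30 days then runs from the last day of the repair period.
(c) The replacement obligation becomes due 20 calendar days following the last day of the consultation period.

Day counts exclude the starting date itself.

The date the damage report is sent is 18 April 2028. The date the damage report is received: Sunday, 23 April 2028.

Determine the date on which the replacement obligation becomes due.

The last day of the repair period: 14 calendar days after 18 April 2028 is 2 May 2028.
Adding 30 calendar days to 2 May 2028 gives 1 June 2028, which is the last day of the consultation period.
Adding 20 calendar days to 1 June 2028 gives 21 June 2028, which is the date on which the replacement obligation becomes due.

21 June 2028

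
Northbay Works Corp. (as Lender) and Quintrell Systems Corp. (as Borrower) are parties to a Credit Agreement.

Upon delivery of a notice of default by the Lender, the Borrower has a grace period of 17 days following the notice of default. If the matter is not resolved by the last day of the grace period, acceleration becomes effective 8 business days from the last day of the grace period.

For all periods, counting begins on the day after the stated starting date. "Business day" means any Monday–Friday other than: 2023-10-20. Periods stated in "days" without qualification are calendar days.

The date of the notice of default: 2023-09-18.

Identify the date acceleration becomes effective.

The last day of the grace period: 2023-09-18 + 17 days = 2023-10-05.
The date acceleration becomes effective: 8 business days after Thursday, 2023-10-05, skipping weekends — Oct 6, Oct 9, Oct 10, Oct 11, Oct 12, Oct 13, Oct 16, Oct 17 — lands on Tuesday, 2023-10-17.

2023-10-17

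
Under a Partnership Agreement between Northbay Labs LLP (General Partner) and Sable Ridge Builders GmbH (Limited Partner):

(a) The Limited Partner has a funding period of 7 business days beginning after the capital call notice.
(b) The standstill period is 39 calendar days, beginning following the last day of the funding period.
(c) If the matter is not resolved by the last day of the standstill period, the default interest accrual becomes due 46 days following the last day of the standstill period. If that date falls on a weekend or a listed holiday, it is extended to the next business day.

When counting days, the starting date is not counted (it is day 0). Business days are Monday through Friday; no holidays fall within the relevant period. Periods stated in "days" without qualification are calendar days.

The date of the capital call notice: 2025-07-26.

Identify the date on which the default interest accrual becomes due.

From Saturday, 2025-07-26, 7 business days (Jul 28, Jul 29, Jul 30, Jul 31, Aug 1, Aug 4, Aug 5, skipping weekends) brings us to Tuesday, 2025-08-05, which is the last day of the funding period.
The last day of the standstill period: 39 calendar days after 2025-08-05 is 2025-09-13.
The date on which the default interest accrual becomes due: 2025-09-13 + 46 days = 2025-10-29. 2025-10-29 is a Wednesday, so no roll-forward applies.

2025-10-29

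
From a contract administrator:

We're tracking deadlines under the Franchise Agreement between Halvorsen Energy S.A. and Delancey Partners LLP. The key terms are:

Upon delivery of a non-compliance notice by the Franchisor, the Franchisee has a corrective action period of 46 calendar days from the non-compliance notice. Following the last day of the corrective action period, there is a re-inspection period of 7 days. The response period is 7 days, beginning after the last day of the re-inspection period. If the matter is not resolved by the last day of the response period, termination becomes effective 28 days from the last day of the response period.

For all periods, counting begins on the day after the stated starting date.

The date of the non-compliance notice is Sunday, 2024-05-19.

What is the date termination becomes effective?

2024-08-15

The last day of the corrective action period: 2024-05-19 + 46 days = 2024-07-04.
Adding 7 calendar days to 2024-07-04 gives 2024-07-11, which is the last day of the re-inspection period.
Adding 7 calendar days to 2024-07-11 gives 2024-07-18, which is the last day of the response period.
The date termination becomes effective: 28 calendar days after 2024-07-18 is 2024-08-15.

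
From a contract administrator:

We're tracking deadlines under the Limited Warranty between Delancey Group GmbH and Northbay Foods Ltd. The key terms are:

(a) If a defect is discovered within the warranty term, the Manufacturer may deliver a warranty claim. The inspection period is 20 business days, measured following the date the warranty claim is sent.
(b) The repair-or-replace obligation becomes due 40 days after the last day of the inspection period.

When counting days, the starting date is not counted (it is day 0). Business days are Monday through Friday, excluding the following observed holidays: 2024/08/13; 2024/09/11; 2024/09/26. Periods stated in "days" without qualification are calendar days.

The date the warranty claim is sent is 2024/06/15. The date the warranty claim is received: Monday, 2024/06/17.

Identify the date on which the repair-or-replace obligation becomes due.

The last day of the inspection period: counting 20 business days from Saturday, 2024/06/15 (Jun 17, Jun 18, Jun 19, Jun 20, …, Jul 10, Jul 11, Jul 12, skipping weekends) reaches Friday, 2024/07/12.
The date on which the repair-or-replace obligation becomes due: 2024/07/12 + 40 days = 2024/08/21.

2024/08/21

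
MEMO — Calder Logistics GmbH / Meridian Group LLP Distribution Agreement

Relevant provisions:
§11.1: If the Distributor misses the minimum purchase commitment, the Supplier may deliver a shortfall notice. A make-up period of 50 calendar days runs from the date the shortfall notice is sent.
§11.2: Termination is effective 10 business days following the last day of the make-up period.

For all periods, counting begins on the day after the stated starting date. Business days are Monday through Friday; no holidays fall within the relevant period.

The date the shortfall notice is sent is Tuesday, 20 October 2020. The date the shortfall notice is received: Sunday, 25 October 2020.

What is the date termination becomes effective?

23 December 2020

The last day of the make-up period: 50 calendar days after 20 October 2020 is 9 December 2020.
From Wednesday, 9 December 2020, 10 business days (Dec 10, Dec 11, Dec 14, Dec 15, Dec 16, Dec 17, Dec 18, Dec 21, Dec 22, Dec 23, skipping weekends) brings us to Wednesday, 23 December 2020, which is the date termination becomes effective.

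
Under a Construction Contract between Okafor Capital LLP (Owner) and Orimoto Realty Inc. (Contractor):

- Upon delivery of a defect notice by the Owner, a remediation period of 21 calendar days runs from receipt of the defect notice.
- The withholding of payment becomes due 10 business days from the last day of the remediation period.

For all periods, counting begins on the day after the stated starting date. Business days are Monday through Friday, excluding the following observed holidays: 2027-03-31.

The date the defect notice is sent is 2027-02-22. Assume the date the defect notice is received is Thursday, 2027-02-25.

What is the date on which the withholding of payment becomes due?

2027-04-02

The last day of the remediation period: 21 calendar days after 2027-02-25 is 2027-03-18.
The date on which the withholding of payment becomes due: 10 business days after Thursday, 2027-03-18, skipping weekends and the listed holiday on Mar 31 — Mar 19, Mar 22, Mar 23, Mar 24, Mar 25, Mar 26, Mar 29, Mar 30, Apr 1, Apr 2 — lands on Friday, 2027-04-02.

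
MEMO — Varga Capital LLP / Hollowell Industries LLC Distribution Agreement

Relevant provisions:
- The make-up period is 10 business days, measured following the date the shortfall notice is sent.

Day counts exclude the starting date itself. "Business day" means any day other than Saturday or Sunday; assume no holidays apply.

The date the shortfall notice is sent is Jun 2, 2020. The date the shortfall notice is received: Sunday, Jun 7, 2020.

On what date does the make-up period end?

Jun 16, 2020

The last day of the make-up period: counting 10 business days from Tuesday, Jun 2, 2020 (Jun 3, Jun 4, Jun 5, Jun 8, Jun 9, Jun 10, Jun 11, Jun 12, Jun 15, Jun 16, skipping weekends) reaches Tuesday, Jun 16, 2020.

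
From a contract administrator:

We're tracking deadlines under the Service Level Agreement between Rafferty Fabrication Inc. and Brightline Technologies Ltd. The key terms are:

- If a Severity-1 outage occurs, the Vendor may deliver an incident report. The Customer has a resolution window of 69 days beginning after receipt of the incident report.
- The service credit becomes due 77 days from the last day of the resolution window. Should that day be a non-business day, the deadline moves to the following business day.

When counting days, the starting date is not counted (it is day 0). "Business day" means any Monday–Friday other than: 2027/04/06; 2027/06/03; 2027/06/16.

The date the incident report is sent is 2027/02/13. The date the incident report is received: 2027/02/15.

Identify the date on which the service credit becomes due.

2027/07/12

The last day of the resolution window: 2027/02/15 + 69 days = 2027/04/25.
Adding 77 calendar days to 2027/04/25 gives 2027/07/11, which is the date on which the service credit becomes due. That falls on a Sunday, so it rolls to the next business day, Monday, 2027/07/12.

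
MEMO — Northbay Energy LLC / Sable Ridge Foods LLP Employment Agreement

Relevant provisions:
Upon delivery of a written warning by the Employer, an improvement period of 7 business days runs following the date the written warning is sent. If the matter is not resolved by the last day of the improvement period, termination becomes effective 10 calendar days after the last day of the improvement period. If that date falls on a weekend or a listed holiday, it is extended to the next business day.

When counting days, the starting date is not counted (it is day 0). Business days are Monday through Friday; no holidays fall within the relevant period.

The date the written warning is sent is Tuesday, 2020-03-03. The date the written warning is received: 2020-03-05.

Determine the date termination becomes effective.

2020-03-23

The last day of the improvement period: counting 7 business days from Tuesday, 2020-03-03 (Mar 4, Mar 5, Mar 6, Mar 9, Mar 10, Mar 11, Mar 12, skipping weekends) reaches Thursday, 2020-03-12.
The date termination becomes effective: 10 calendar days after 2020-03-12 is 2020-03-22. That falls on a Sunday, so it rolls to the next business day, Monday, 2020-03-23.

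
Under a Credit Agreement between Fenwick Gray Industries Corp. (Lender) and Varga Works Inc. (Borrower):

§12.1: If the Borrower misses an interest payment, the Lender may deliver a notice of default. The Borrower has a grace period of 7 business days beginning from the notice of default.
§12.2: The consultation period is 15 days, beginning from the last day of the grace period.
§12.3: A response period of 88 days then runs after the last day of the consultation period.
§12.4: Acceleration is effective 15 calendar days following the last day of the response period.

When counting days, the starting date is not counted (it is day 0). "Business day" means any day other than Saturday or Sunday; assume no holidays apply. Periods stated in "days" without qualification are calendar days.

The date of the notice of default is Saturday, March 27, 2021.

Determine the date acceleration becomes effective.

The last day of the grace period: counting 7 business days from Saturday, March 27, 2021 (Mar 29, Mar 30, Mar 31, Apr 1, Apr 2, Apr 5, Apr 6, skipping weekends) reaches Tuesday, April 6, 2021.
The last day of the consultation period: 15 calendar days after April 6, 2021 is April 21, 2021.
Adding 88 calendar days to April 21, 2021 gives July 18, 2021, which is the last day of the response period.
The date acceleration becomes effective: 15 calendar days after July 18, 2021 is August 2, 2021.

August 2, 2021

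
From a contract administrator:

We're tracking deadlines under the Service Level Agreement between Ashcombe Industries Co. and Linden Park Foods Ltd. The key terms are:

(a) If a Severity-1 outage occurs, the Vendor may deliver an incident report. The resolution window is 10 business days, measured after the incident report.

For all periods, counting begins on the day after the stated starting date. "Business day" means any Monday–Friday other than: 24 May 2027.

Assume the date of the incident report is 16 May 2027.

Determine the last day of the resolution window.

From Sunday, 16 May 2027, 10 business days (May 17, May 18, May 19, May 20, May 21, May 25, May 26, May 27, May 28, May 31, skipping weekends and the listed holiday on May 24) brings us to Monday, 31 May 2027, which is the last day of the resolution window.

31 May 2027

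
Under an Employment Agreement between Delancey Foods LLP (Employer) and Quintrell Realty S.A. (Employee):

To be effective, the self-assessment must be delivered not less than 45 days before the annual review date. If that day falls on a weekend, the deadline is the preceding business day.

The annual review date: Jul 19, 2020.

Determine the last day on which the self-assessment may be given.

Jul 19, 2020 minus 45 days is Jun 4, 2020. That is a Thursday, so no adjustment is needed.

Jun 4, 2020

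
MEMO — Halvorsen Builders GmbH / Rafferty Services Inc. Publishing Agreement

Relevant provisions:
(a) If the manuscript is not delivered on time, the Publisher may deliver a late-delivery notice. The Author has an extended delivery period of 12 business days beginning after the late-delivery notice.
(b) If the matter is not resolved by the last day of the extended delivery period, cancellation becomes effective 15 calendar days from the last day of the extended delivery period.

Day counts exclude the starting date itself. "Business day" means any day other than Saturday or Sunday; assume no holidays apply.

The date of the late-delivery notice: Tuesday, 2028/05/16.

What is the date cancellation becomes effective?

The last day of the extended delivery period: 12 business days after Tuesday, 2028/05/16, skipping weekends — May 17, May 18, May 19, May 22, …, May 30, May 31, Jun 1 — lands on Thursday, 2028/06/01.
The date cancellation becomes effective: 15 calendar days after 2028/06/01 is 2028/06/16.

2028/06/16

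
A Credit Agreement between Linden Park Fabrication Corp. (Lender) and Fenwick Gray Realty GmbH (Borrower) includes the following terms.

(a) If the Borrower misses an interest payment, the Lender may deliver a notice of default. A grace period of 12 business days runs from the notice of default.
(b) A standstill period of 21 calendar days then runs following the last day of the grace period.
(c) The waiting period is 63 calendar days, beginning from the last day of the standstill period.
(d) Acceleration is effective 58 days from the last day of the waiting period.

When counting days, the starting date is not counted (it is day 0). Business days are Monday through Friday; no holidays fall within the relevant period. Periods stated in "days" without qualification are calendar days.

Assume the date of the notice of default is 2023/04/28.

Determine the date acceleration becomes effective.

2023/10/05

The last day of the grace period: counting 12 business days from Friday, 2023/04/28 (May 1, May 2, May 3, May 4, …, May 12, May 15, May 16, skipping weekends) reaches Tuesday, 2023/05/16.
The last day of the standstill period: 2023/05/16 + 21 days = 2023/06/06.
The last day of the waiting period: 2023/06/06 + 63 days = 2023/08/08.
Adding 58 calendar days to 2023/08/08 gives 2023/10/05, which is the date acceleration becomes effective.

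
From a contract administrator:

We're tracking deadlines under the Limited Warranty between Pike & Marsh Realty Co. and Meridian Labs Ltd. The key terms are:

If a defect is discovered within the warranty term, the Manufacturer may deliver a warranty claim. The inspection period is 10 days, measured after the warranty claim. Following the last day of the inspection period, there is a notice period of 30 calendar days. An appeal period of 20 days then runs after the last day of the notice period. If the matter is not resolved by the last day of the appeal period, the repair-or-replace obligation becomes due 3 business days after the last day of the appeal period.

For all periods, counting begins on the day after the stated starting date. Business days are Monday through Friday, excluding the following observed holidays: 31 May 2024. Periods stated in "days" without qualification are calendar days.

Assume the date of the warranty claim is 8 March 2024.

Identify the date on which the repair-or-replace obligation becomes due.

10 May 2024

Adding 10 calendar days to 8 March 2024 gives 18 March 2024, which is the last day of the inspection period.
The last day of the notice period: 18 March 2024 + 30 days = 17 April 2024.
Adding 20 calendar days to 17 April 2024 gives 7 May 2024, which is the last day of the appeal period.
From Tuesday, 7 May 2024, 3 business days (May 8, May 9, May 10, skipping weekends) brings us to Friday, 10 May 2024, which is the date on which the repair-or-replace obligation becomes due.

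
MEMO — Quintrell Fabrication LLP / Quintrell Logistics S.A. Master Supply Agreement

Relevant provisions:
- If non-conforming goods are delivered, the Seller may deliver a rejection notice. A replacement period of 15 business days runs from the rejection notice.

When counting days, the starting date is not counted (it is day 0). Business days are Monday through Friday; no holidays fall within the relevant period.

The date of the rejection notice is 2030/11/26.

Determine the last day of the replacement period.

2030/12/17

The last day of the replacement period: 15 business days after Tuesday, 2030/11/26, skipping weekends — Nov 27, Nov 28, Nov 29, Dec 2, …, Dec 13, Dec 16, Dec 17 — lands on Tuesday, 2030/12/17.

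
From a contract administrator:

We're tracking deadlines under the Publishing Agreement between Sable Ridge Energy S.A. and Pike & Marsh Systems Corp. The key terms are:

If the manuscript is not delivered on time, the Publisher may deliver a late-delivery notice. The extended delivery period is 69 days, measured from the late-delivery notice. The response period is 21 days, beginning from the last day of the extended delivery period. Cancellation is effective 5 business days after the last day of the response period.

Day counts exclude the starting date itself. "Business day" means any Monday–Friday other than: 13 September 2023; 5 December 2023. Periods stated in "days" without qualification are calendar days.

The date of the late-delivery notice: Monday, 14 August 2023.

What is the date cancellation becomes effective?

17 November 2023

Adding 69 calendar days to 14 August 2023 gives 22 October 2023, which is the last day of the extended delivery period.
The last day of the response period: 22 October 2023 + 21 days = 12 November 2023.
From Sunday, 12 November 2023, 5 business days (Nov 13, Nov 14, Nov 15, Nov 16, Nov 17, skipping weekends) brings us to Friday, 17 November 2023, which is the date cancellation becomes effective.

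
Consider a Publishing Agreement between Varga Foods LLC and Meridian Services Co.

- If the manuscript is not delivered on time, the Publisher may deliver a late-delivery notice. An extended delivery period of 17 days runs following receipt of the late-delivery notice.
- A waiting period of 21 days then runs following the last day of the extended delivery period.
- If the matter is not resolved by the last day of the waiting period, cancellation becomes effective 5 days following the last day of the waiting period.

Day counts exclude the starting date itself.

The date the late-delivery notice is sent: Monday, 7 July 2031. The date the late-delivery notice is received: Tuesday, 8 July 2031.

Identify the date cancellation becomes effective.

Adding 17 calendar days to 8 July 2031 gives 25 July 2031, which is the last day of the extended delivery period.
Adding 21 calendar days to 25 July 2031 gives 15 August 2031, which is the last day of the waiting period.
The date cancellation becomes effective: 15 August 2031 + 5 days = 20 August 2031.

20 August 2031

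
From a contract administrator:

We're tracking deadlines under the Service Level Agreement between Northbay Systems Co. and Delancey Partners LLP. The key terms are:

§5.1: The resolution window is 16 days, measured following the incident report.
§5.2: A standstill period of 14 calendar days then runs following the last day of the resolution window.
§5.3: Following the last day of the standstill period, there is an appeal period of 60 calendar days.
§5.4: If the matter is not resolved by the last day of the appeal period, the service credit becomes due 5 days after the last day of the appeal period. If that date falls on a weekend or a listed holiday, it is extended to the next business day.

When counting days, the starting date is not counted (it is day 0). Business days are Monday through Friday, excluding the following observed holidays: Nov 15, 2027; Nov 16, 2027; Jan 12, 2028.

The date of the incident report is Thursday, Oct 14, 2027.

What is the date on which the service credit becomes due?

The last day of the resolution window: 16 calendar days after Oct 14, 2027 is Oct 30, 2027.
The last day of the standstill period: Oct 30, 2027 + 14 days = Nov 13, 2027.
Adding 60 calendar days to Nov 13, 2027 gives Jan 12, 2028, which is the last day of the appeal period.
Adding 5 calendar days to Jan 12, 2028 gives Jan 17, 2028, which is the date on which the service credit becomes due. Jan 17, 2028 is a Monday and is not a listed holiday, so no roll-forward applies.

Jan 17, 2028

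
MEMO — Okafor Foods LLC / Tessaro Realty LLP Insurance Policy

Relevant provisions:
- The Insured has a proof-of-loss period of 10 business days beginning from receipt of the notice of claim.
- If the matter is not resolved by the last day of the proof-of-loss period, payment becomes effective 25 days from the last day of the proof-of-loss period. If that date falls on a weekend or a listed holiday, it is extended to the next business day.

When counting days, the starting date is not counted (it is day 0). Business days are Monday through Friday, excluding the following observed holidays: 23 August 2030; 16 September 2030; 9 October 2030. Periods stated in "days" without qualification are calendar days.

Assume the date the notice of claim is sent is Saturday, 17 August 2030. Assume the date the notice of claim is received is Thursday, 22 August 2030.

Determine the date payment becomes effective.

From Thursday, 22 August 2030, 10 business days (Aug 26, Aug 27, Aug 28, Aug 29, Aug 30, Sep 2, Sep 3, Sep 4, Sep 5, Sep 6, skipping weekends and the listed holiday on Aug 23) brings us to Friday, 6 September 2030, which is the last day of the proof-of-loss period.
The date payment becomes effective: 6 September 2030 + 25 days = 1 October 2030. 1 October 2030 is a Tuesday and is not a listed holiday, so no roll-forward applies.

1 October 2030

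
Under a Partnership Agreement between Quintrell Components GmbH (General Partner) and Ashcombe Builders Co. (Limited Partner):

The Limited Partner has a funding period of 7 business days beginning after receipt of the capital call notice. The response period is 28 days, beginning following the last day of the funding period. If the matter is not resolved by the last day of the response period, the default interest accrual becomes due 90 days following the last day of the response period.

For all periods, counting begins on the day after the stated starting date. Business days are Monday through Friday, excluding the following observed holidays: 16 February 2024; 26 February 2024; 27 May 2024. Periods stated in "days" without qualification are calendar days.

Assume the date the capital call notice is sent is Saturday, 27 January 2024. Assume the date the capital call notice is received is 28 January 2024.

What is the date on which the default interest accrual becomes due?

3 June 2024

The last day of the funding period: counting 7 business days from Sunday, 28 January 2024 (Jan 29, Jan 30, Jan 31, Feb 1, Feb 2, Feb 5, Feb 6, skipping weekends) reaches Tuesday, 6 February 2024.
Adding 28 calendar days to 6 February 2024 gives 5 March 2024, which is the last day of the response period.
The date on which the default interest accrual becomes due: 90 calendar days after 5 March 2024 is 3 June 2024.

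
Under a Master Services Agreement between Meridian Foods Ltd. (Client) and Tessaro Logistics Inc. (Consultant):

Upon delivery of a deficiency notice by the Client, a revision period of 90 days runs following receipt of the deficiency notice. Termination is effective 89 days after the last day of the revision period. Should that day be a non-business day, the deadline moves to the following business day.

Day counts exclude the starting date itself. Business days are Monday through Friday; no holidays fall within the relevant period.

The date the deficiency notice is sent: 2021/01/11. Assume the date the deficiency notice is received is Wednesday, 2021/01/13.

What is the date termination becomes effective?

The last day of the revision period: 2021/01/13 + 90 days = 2021/04/13.
Adding 89 calendar days to 2021/04/13 gives 2021/07/11, which is the date termination becomes effective. That falls on a Sunday, so it rolls to the next business day, Monday, 2021/07/12.

2021/07/12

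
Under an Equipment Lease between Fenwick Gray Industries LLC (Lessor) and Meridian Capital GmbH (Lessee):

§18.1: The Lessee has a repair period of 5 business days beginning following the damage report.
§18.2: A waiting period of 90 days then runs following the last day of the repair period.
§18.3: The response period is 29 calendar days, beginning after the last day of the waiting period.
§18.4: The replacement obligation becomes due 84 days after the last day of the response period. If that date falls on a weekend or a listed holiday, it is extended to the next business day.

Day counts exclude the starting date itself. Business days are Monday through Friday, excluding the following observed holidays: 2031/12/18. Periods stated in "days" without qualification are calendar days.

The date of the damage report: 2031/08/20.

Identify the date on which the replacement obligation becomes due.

2032/03/17

From Wednesday, 2031/08/20, 5 business days (Aug 21, Aug 22, Aug 25, Aug 26, Aug 27, skipping weekends) brings us to Wednesday, 2031/08/27, which is the last day of the repair period.
The last day of the waiting period: 90 calendar days after 2031/08/27 is 2031/11/25.
The last day of the response period: 2031/11/25 + 29 days = 2031/12/24.
Adding 84 calendar days to 2031/12/24 gives 2032/03/17, which is the date on which the replacement obligation becomes due. 2032/03/17 is a Wednesday and is not a listed holiday, so no roll-forward applies.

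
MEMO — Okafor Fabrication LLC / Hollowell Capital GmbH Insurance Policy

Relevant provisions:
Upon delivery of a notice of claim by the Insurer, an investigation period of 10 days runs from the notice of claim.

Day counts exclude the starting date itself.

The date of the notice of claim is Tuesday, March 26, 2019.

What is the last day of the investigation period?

The last day of the investigation period: 10 calendar days after March 26, 2019 is April 5, 2019.

April 5, 2019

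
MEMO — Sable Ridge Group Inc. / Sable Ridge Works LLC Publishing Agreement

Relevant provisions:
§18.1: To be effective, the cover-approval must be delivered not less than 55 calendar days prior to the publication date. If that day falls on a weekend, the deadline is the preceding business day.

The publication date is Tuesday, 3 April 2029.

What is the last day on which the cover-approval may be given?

7 February 2029

Counting back 55 calendar days from 3 April 2029 gives 7 February 2029. That is a Wednesday, so no adjustment is needed.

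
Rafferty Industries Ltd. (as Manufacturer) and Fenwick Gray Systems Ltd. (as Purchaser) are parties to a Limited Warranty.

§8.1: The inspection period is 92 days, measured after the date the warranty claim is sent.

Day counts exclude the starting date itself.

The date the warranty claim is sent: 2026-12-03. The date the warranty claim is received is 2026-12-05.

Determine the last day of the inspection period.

The last day of the inspection period: 92 calendar days after 2026-12-03 is 2027-03-05.

2027-03-05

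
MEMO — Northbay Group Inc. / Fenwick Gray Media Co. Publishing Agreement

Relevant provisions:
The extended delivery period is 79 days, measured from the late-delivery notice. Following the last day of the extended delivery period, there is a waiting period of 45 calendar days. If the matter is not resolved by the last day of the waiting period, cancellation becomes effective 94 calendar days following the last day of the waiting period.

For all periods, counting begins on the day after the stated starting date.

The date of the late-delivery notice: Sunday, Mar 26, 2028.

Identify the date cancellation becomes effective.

Oct 30, 2028

The last day of the extended delivery period: Mar 26, 2028 + 79 days = Jun 13, 2028.
The last day of the waiting period: 45 calendar days after Jun 13, 2028 is Jul 28, 2028.
The date cancellation becomes effective: 94 calendar days after Jul 28, 2028 is Oct 30, 2028.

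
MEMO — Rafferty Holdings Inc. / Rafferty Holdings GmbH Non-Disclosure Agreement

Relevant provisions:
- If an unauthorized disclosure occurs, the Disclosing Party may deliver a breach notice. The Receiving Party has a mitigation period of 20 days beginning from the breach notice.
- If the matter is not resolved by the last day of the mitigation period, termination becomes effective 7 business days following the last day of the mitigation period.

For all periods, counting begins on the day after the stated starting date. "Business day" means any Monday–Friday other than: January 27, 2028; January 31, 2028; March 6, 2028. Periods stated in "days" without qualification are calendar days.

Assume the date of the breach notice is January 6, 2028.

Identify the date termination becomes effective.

The last day of the mitigation period: January 6, 2028 + 20 days = January 26, 2028.
From Wednesday, January 26, 2028, 7 business days (Jan 28, Feb 1, Feb 2, Feb 3, Feb 4, Feb 7, Feb 8, skipping weekends and the listed holidays on Jan 27, Jan 31) brings us to Tuesday, February 8, 2028, which is the date termination becomes effective.

February 8, 2028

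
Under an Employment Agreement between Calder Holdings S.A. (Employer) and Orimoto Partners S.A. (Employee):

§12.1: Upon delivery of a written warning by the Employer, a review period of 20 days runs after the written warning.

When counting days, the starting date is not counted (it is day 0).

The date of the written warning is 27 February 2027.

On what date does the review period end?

The last day of the review period: 27 February 2027 + 20 days = 19 March 2027.

19 March 2027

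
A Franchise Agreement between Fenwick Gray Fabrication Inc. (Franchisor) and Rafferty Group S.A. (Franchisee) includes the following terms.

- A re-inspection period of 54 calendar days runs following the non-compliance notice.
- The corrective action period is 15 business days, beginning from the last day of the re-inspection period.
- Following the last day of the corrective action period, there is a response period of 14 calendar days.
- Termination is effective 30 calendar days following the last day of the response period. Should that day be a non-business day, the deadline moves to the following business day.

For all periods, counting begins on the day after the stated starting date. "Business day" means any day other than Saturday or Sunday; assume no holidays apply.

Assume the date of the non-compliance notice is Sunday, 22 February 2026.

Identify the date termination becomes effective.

22 June 2026

The last day of the re-inspection period: 22 February 2026 + 54 days = 17 April 2026.
From Friday, 17 April 2026, 15 business days (Apr 20, Apr 21, Apr 22, Apr 23, …, May 6, May 7, May 8, skipping weekends) brings us to Friday, 8 May 2026, which is the last day of the corrective action period.
Adding 14 calendar days to 8 May 2026 gives 22 May 2026, which is the last day of the response period.
The date termination becomes effective: 30 calendar days after 22 May 2026 is 21 June 2026. That falls on a Sunday, so it rolls to the next business day, Monday, 22 June 2026.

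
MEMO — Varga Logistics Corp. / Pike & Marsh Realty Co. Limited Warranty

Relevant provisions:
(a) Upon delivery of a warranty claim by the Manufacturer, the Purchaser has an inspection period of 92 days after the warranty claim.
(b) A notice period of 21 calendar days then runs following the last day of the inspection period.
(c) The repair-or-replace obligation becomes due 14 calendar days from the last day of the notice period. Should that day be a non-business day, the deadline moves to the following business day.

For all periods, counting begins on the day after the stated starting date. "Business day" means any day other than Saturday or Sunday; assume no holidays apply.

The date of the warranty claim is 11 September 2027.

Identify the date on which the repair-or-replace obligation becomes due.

17 January 2028

Adding 92 calendar days to 11 September 2027 gives 12 December 2027, which is the last day of the inspection period.
The last day of the notice period: 12 December 2027 + 21 days = 2 January 2028.
Adding 14 calendar days to 2 January 2028 gives 16 January 2028, which is the date on which the repair-or-replace obligation becomes due. That falls on a Sunday, so it rolls to the next business day, Monday, 17 January 2028.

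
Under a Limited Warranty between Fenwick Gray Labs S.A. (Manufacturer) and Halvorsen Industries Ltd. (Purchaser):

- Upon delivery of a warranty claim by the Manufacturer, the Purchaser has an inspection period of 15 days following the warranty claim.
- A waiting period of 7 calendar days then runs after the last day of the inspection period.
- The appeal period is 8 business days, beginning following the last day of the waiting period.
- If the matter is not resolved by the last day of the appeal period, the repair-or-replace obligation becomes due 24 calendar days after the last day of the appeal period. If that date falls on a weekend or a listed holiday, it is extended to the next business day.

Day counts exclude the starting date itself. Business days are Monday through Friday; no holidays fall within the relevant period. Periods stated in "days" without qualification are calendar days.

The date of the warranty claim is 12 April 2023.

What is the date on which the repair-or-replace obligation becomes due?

The last day of the inspection period: 12 April 2023 + 15 days = 27 April 2023.
Adding 7 calendar days to 27 April 2023 gives 4 May 2023, which is the last day of the waiting period.
From Thursday, 4 May 2023, 8 business days (May 5, May 8, May 9, May 10, May 11, May 12, May 15, May 16, skipping weekends) brings us to Tuesday, 16 May 2023, which is the last day of the appeal period.
Adding 24 calendar days to 16 May 2023 gives 9 June 2023, which is the date on which the repair-or-replace obligation becomes due. 9 June 2023 is a Friday, so no roll-forward applies.

9 June 2023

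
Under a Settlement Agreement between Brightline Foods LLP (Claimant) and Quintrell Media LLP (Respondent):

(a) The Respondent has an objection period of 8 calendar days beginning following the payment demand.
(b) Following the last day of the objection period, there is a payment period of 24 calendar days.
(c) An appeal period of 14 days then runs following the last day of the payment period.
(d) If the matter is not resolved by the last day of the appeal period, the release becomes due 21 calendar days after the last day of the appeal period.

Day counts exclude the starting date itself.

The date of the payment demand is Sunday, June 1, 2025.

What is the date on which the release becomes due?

The last day of the objection period: June 1, 2025 + 8 days = June 9, 2025.
Adding 24 calendar days to June 9, 2025 gives July 3, 2025, which is the last day of the payment period.
The last day of the appeal period: 14 calendar days after July 3, 2025 is July 17, 2025.
The date on which the release becomes due: 21 calendar days after July 17, 2025 is August 7, 2025.

August 7, 2025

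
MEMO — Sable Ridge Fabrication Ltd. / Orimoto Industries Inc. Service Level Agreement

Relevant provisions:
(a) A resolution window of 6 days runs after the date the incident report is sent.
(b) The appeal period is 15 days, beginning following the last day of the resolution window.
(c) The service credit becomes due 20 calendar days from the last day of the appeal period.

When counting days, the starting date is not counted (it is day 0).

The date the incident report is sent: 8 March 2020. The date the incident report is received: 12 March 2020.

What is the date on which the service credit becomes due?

18 April 2020

Adding 6 calendar days to 8 March 2020 gives 14 March 2020, which is the last day of the resolution window.
The last day of the appeal period: 14 March 2020 + 15 days = 29 March 2020.
The date on which the service credit becomes due: 20 calendar days after 29 March 2020 is 18 April 2020.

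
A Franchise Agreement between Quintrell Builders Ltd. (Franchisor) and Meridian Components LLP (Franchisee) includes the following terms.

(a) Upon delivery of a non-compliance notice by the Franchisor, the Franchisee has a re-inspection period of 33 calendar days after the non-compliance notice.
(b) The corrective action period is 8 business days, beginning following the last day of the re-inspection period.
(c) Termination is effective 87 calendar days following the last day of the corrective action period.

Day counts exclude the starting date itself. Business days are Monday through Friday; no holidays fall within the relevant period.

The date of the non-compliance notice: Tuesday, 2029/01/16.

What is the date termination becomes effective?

2029/05/26

The last day of the re-inspection period: 2029/01/16 + 33 days = 2029/02/18.
The last day of the corrective action period: counting 8 business days from Sunday, 2029/02/18 (Feb 19, Feb 20, Feb 21, Feb 22, Feb 23, Feb 26, Feb 27, Feb 28, skipping weekends) reaches Wednesday, 2029/02/28.
Adding 87 calendar days to 2029/02/28 gives 2029/05/26, which is the date termination becomes effective.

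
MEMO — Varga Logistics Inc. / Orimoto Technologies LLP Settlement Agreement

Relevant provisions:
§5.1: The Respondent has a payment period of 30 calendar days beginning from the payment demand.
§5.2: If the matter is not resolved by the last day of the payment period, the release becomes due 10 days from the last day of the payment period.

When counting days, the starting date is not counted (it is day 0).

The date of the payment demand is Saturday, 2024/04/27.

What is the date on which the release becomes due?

The last day of the payment period: 30 calendar days after 2024/04/27 is 2024/05/27.
The date on which the release becomes due: 10 calendar days after 2024/05/27 is 2024/06/06.

2024/06/06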